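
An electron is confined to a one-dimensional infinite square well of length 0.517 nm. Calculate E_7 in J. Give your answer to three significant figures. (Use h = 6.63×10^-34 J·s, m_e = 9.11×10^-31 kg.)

For an infinite well E_n = n²h²/(8m_eL²), so E_1 = h²/(8m_eL²) = (6.63×10^-34)²/(8·9.11×10^-31·(5.17×10^-10 m)²) = 2.257×10^-19 J.
Then E_7 = 7²·E_1 = 49·2.257×10^-19 J = 1.11×10^-17 J.

E_7 = 1.11×10^-17 J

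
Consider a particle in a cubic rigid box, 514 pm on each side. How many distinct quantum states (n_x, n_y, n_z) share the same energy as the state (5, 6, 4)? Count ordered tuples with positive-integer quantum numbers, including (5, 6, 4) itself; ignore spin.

degeneracy = 12

The level has n_x² + n_y² + n_z² = 77. The ordered positive-integer solutions are (2, 3, 8), (2, 8, 3), (3, 2, 8), (3, 8, 2), (4, 5, 6), (4, 6, 5), (5, 4, 6), (5, 6, 4), (6, 4, 5), (6, 5, 4), (8, 2, 3), (8, 3, 2).
That gives 12 states.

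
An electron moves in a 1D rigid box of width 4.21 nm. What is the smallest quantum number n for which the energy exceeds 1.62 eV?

E_1 = h²/(8m_eL²) = 3.399×10^-21 J = 0.02122 eV.
Need n² > 1.62/0.02122 = 76.34, i.e. n > 8.737.
The smallest integer satisfying this is n = 9.

n = 9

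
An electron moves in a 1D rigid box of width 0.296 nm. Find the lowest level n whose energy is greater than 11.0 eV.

n = 2

E_1 = h²/(8m_eL²) = 6.876×10^-19 J = 4.292 eV.
Need n² > 11.0/4.292 = 2.563, i.e. n > 1.601.
The smallest integer satisfying this is n = 2.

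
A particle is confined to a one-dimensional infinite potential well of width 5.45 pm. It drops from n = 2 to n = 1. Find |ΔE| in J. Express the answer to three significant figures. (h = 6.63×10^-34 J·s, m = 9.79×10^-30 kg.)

E_1 = h²/(8mL²) = 1.890×10^-16 J.
|ΔE| = |2² − 1²|·E_1 = 3·1.890×10^-16 J = 5.67×10^-16 J.

|ΔE| = 5.67×10^-16 J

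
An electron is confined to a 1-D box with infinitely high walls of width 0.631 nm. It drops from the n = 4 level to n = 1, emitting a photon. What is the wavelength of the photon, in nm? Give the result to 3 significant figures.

λ = 87.5 nm

E_1 = h²/(8m_eL²) = 1.513×10^-19 J, so ΔE = (4² − 1²)E_1 = 2.269×10^-18 J.
λ = hc/ΔE = (6.626×10^-34·2.998×10^8)/2.269×10^-18 = 8.75×10^-8 m = 87.5 nm.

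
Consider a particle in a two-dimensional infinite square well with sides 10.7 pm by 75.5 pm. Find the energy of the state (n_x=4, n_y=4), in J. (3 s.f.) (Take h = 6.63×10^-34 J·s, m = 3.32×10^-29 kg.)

E = 2.36×10^-16 J

For a 2D rectangular well E = (h²/8m)·Σ n_i²/L_i² = (6.63×10^-34)²/(8·3.32×10^-29) · [4²/(10.7 pm)² + 4²/(75.5 pm)²].
Evaluating gives E = 2.36×10^-16 J.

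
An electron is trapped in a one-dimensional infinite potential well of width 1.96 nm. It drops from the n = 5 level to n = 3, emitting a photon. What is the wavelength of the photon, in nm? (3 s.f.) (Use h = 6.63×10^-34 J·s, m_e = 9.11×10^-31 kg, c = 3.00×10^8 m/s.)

E_1 = h²/(8m_eL²) = 1.570×10^-20 J, so ΔE = (5² − 3²)E_1 = 2.512×10^-19 J.
λ = hc/ΔE = (6.63×10^-34·3.00×10^8)/2.512×10^-19 = 7.92×10^-7 m = 792 nm.

λ = 792 nm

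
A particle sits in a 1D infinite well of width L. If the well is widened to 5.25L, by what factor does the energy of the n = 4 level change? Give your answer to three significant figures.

0.0363

E_n ∝ 1/L², so the energy scales by 1/5.25² = 0.0363.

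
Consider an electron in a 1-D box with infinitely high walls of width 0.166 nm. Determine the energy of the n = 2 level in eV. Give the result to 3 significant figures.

E_2 = 54.6 eV

For an infinite well E_n = n²h²/(8m_eL²), so E_1 = h²/(8m_eL²) = (6.626×10^-34)²/(8·9.109×10^-31·(1.66×10^-10 m)²) = 2.186×10^-18 J.
Then E_2 = 2²·E_1 = 4·2.186×10^-18 J = 8.744×10^-18 J.
Converting, E_2 = 8.744×10^-18 J / (1.602×10^-19 J/eV) = 54.6 eV.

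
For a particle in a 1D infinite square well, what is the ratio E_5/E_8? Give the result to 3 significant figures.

E_n ∝ n², so E_5/E_8 = 5²/8² = 25/64 = 0.391.

0.391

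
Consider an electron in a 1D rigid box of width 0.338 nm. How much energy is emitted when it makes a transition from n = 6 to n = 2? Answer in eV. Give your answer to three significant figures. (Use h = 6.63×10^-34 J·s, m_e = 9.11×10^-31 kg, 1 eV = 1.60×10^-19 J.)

|ΔE| = 106 eV

E_1 = h²/(8m_eL²) = 5.279×10^-19 J.
|ΔE| = |6² − 2²|·E_1 = 32·5.279×10^-19 J = 1.689×10^-17 J = 106 eV.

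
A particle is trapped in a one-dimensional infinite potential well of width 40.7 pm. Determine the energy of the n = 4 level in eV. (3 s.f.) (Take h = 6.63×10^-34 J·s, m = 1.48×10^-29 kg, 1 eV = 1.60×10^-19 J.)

For an infinite well E_n = n²h²/(8mL²), so E_1 = h²/(8mL²) = (6.63×10^-34)²/(8·1.48×10^-29·(4.07×10^-11 m)²) = 2.241×10^-18 J.
Then E_4 = 4²·E_1 = 16·2.241×10^-18 J = 3.586×10^-17 J.
Converting, E_4 = 3.586×10^-17 J / (1.60×10^-19 J/eV) = 224 eV.

E_4 = 224 eV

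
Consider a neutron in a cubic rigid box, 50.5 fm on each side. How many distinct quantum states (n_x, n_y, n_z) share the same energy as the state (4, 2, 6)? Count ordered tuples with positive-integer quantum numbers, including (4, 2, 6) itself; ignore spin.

The level has n_x² + n_y² + n_z² = 56. The ordered positive-integer solutions are (2, 4, 6), (2, 6, 4), (4, 2, 6), (4, 6, 2), (6, 2, 4), (6, 4, 2).
That gives 6 states.

degeneracy = 6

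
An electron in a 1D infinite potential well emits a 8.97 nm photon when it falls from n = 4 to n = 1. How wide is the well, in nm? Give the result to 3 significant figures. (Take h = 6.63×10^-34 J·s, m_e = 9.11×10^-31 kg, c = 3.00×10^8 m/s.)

L = 0.202 nm

The photon carries ΔE = hc/λ = 6.63×10^-34·3.00×10^8/8.97×10^-9 m = 2.217×10^-17 J.
Since ΔE = (4² − 1²)E_1, E_1 = 1.478×10^-18 J, and L = h/√(8m_eE_1) = 2.02×10^-10 m = 0.202 nm.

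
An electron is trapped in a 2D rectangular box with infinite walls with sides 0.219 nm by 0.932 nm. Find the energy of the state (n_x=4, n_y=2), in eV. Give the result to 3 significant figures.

E = 127 eV

For a 2D rectangular well E = (h²/8m_e)·Σ n_i²/L_i² = (6.626×10^-34)²/(8·9.109×10^-31) · [4²/(0.219 nm)² + 2²/(0.932 nm)²].
Evaluating gives E = 2.038×10^-17 J = 127 eV.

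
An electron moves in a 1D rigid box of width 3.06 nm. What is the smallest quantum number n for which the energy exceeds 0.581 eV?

n = 4

E_1 = h²/(8m_eL²) = 6.434×10^-21 J = 0.04016 eV.
Need n² > 0.581/0.04016 = 14.47, i.e. n > 3.804.
The smallest integer satisfying this is n = 4.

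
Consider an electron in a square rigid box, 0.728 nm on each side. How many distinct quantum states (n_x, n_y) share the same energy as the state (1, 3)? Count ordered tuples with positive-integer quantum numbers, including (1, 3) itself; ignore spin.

The level has n_x² + n_y² = 10. The ordered positive-integer solutions are (1, 3), (3, 1).
That gives 2 states.

degeneracy = 2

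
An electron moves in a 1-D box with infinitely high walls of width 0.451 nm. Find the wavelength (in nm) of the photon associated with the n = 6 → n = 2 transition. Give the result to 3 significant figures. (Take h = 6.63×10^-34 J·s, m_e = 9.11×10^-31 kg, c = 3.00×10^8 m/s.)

E_1 = h²/(8m_eL²) = 2.965×10^-19 J, so ΔE = (6² − 2²)E_1 = 9.488×10^-18 J.
λ = hc/ΔE = (6.63×10^-34·3.00×10^8)/9.488×10^-18 = 2.10×10^-8 m = 21.0 nm.

λ = 21.0 nm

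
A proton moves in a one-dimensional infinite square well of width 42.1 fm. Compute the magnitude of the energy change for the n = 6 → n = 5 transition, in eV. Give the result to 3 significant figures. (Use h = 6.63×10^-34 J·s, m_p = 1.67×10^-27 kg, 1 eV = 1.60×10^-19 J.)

E_1 = h²/(8m_pL²) = 1.856×10^-14 J.
|ΔE| = |6² − 5²|·E_1 = 11·1.856×10^-14 J = 2.042×10^-13 J = 1.28×10^6 eV.

|ΔE| = 1.28×10^6 eV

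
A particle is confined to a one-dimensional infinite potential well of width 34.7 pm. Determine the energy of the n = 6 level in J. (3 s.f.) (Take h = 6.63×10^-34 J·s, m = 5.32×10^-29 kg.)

E_6 = 3.09×10^-17 J

For an infinite well E_n = n²h²/(8mL²), so E_1 = h²/(8mL²) = (6.63×10^-34)²/(8·5.32×10^-29·(3.47×10^-11 m)²) = 8.578×10^-19 J.
Then E_6 = 6²·E_1 = 36·8.578×10^-19 J = 3.09×10^-17 J.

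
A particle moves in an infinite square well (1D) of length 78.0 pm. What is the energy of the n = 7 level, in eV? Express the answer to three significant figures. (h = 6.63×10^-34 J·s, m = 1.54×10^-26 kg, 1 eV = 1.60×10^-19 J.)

E_7 = 0.180 eV

For an infinite well E_n = n²h²/(8mL²), so E_1 = h²/(8mL²) = (6.63×10^-34)²/(8·1.54×10^-26·(7.80×10^-11 m)²) = 5.864×10^-22 J.
Then E_7 = 7²·E_1 = 49·5.864×10^-22 J = 2.873×10^-20 J.
Converting, E_7 = 2.873×10^-20 J / (1.60×10^-19 J/eV) = 0.180 eV.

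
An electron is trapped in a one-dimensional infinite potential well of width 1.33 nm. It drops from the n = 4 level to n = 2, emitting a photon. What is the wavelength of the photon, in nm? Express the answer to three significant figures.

λ = 486 nm

E_1 = h²/(8m_eL²) = 3.406×10^-20 J, so ΔE = (4² − 2²)E_1 = 4.087×10^-19 J.
λ = hc/ΔE = (6.626×10^-34·2.998×10^8)/4.087×10^-19 = 4.86×10^-7 m = 486 nm.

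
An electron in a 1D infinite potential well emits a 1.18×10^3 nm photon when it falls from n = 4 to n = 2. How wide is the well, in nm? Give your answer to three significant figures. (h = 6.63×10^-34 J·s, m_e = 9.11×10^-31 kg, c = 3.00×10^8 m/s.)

The photon carries ΔE = hc/λ = 6.63×10^-34·3.00×10^8/1.18×10^-6 m = 1.686×10^-19 J.
Since ΔE = (4² − 2²)E_1, E_1 = 1.405×10^-20 J, and L = h/√(8m_eE_1) = 2.07×10^-9 m = 2.07 nm.

L = 2.07 nm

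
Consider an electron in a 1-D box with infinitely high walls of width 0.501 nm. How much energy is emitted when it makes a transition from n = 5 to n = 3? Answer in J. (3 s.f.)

|ΔE| = 3.84×10^-18 J

E_1 = h²/(8m_eL²) = 2.400×10^-19 J.
|ΔE| = |5² − 3²|·E_1 = 16·2.400×10^-19 J = 3.84×10^-18 J.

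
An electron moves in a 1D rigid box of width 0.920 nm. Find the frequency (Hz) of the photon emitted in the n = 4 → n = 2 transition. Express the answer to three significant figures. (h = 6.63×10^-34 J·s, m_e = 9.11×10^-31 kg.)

f = 1.29×10^15 Hz

E_1 = h²/(8m_eL²) = 7.126×10^-20 J and ΔE = (4² − 2²)E_1 = 8.551×10^-19 J.
f = ΔE/h = 8.551×10^-19/6.63×10^-34 = 1.29×10^15 Hz.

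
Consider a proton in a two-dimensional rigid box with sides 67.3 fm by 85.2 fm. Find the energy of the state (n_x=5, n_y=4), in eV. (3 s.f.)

For a 2D rectangular well E = (h²/8m_p)·Σ n_i²/L_i² = (6.626×10^-34)²/(8·1.673×10^-27) · [5²/(67.3 fm)² + 4²/(85.2 fm)²].
Evaluating gives E = 2.534×10^-13 J = 1.58×10^6 eV.

E = 1.58×10^6 eV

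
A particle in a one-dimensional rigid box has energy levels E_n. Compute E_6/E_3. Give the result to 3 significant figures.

4.00

E_n ∝ n², so E_6/E_3 = 6²/3² = 36/9 = 4.00.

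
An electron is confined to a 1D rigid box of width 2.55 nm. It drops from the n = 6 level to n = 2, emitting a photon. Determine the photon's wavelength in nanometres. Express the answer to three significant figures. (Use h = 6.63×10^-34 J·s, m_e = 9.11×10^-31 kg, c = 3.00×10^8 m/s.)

λ = 670 nm

E_1 = h²/(8m_eL²) = 9.276×10^-21 J, so ΔE = (6² − 2²)E_1 = 2.968×10^-19 J.
λ = hc/ΔE = (6.63×10^-34·3.00×10^8)/2.968×10^-19 = 6.70×10^-7 m = 670 nm.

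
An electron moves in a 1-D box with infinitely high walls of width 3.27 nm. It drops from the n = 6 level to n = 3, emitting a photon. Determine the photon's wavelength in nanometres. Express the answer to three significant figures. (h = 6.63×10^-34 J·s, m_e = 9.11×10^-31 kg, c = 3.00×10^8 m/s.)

E_1 = h²/(8m_eL²) = 5.641×10^-21 J, so ΔE = (6² − 3²)E_1 = 1.523×10^-19 J.
λ = hc/ΔE = (6.63×10^-34·3.00×10^8)/1.523×10^-19 = 1.31×10^-6 m = 1.31×10^3 nm.

λ = 1.31×10^3 nm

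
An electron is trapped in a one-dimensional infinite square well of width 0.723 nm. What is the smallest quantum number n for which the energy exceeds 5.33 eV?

E_1 = h²/(8m_eL²) = 1.153×10^-19 J = 0.7197 eV.
Need n² > 5.33/0.7197 = 7.406, i.e. n > 2.721.
The smallest integer satisfying this is n = 3.

n = 3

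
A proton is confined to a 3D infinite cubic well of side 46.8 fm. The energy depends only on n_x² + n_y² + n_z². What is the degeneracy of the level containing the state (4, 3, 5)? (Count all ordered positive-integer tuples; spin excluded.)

degeneracy = 6

The level has n_x² + n_y² + n_z² = 50. The ordered positive-integer solutions are (3, 4, 5), (3, 5, 4), (4, 3, 5), (4, 5, 3), (5, 3, 4), (5, 4, 3).
That gives 6 states.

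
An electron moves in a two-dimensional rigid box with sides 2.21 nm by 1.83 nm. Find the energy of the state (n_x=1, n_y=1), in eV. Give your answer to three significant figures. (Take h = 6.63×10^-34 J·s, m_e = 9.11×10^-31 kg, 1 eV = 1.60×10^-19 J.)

E = 0.190 eV

For a 2D rectangular well E = (h²/8m_e)·Σ n_i²/L_i² = (6.63×10^-34)²/(8·9.11×10^-31) · [1²/(2.21 nm)² + 1²/(1.83 nm)²].
Evaluating gives E = 3.036×10^-20 J = 0.190 eV.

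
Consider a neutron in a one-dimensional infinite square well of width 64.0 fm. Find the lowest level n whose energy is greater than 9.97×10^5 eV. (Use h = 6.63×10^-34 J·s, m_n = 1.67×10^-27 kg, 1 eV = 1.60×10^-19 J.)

E_1 = h²/(8m_nL²) = 8.033×10^-15 J = 5.021×10^4 eV.
Need n² > 9.97×10^5/5.021×10^4 = 19.86, i.e. n > 4.456.
The smallest integer satisfying this is n = 5.

n = 5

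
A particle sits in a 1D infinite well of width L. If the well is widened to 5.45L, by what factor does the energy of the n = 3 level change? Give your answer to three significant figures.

0.0337

E_n ∝ 1/L², so the energy scales by 1/5.45² = 0.0337.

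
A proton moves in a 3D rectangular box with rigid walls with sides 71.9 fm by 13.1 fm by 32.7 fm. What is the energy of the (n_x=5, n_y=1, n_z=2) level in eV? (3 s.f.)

E = 2.95×10^6 eV

For a 3D rectangular well E = (h²/8m_p)·Σ n_i²/L_i² = (6.626×10^-34)²/(8·1.673×10^-27) · [5²/(71.9 fm)² + 1²/(13.1 fm)² + 2²/(32.7 fm)²].
Evaluating gives E = 4.725×10^-13 J = 2.95×10^6 eV.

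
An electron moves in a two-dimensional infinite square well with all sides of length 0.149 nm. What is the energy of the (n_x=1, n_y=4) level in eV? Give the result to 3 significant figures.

For a 2D rectangular well E = (h²/8m_e)·Σ n_i²/L_i² = (6.626×10^-34)²/(8·9.109×10^-31) · [1²/(0.149 nm)² + 4²/(0.149 nm)²].
Evaluating gives E = 4.613×10^-17 J = 288 eV.

E = 288 eV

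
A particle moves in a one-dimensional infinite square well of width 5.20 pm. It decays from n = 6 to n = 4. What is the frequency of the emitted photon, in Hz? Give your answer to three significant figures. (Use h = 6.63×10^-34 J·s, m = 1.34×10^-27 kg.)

E_1 = h²/(8mL²) = 1.516×10^-18 J and ΔE = (6² − 4²)E_1 = 3.032×10^-17 J.
f = ΔE/h = 3.032×10^-17/6.63×10^-34 = 4.57×10^16 Hz.

f = 4.57×10^16 Hz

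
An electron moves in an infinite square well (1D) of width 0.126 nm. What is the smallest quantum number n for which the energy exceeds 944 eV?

n = 7

E_1 = h²/(8m_eL²) = 3.795×10^-18 J = 23.69 eV.
Need n² > 944/23.69 = 39.85, i.e. n > 6.313.
The smallest integer satisfying this is n = 7.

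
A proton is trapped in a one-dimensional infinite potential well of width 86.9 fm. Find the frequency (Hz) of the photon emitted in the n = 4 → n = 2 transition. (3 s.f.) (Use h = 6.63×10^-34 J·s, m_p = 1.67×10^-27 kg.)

f = 7.89×10^19 Hz

E_1 = h²/(8m_pL²) = 4.357×10^-15 J and ΔE = (4² − 2²)E_1 = 5.228×10^-14 J.
f = ΔE/h = 5.228×10^-14/6.63×10^-34 = 7.89×10^19 Hz.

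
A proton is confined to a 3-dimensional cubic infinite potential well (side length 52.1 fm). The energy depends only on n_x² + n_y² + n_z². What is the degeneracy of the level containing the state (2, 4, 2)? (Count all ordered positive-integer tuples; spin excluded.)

The level has n_x² + n_y² + n_z² = 24. The ordered positive-integer solutions are (2, 2, 4), (2, 4, 2), (4, 2, 2).
That gives 3 states.

degeneracy = 3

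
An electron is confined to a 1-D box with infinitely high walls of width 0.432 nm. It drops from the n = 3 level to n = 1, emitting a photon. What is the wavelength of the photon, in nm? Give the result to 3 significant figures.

λ = 76.9 nm

E_1 = h²/(8m_eL²) = 3.228×10^-19 J, so ΔE = (3² − 1²)E_1 = 2.582×10^-18 J.
λ = hc/ΔE = (6.626×10^-34·2.998×10^8)/2.582×10^-18 = 7.69×10^-8 m = 76.9 nm.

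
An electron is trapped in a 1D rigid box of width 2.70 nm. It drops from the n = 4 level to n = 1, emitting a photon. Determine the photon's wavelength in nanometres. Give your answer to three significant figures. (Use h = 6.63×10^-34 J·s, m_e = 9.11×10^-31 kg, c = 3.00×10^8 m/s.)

E_1 = h²/(8m_eL²) = 8.274×10^-21 J, so ΔE = (4² − 1²)E_1 = 1.241×10^-19 J.
λ = hc/ΔE = (6.63×10^-34·3.00×10^8)/1.241×10^-19 = 1.60×10^-6 m = 1.60×10^3 nm.

λ = 1.60×10^3 nm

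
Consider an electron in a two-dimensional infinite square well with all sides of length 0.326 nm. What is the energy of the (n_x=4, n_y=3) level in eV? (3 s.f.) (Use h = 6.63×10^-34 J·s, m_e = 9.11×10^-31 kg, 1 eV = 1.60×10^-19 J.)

For a 2D rectangular well E = (h²/8m_e)·Σ n_i²/L_i² = (6.63×10^-34)²/(8·9.11×10^-31) · [4²/(0.326 nm)² + 3²/(0.326 nm)²].
Evaluating gives E = 1.419×10^-17 J = 88.7 eV.

E = 88.7 eV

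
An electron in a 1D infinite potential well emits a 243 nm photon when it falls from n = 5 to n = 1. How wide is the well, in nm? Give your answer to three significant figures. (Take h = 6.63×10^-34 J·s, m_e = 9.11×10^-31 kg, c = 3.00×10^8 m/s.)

The photon carries ΔE = hc/λ = 6.63×10^-34·3.00×10^8/2.43×10^-7 m = 8.185×10^-19 J.
Since ΔE = (5² − 1²)E_1, E_1 = 3.410×10^-20 J, and L = h/√(8m_eE_1) = 1.33×10^-9 m = 1.33 nm.

L = 1.33 nm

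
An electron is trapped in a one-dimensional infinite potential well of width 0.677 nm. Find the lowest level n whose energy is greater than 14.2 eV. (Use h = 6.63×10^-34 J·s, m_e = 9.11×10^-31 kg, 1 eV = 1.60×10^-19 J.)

n = 5

E_1 = h²/(8m_eL²) = 1.316×10^-19 J = 0.8225 eV.
Need n² > 14.2/0.8225 = 17.26, i.e. n > 4.155.
The smallest integer satisfying this is n = 5.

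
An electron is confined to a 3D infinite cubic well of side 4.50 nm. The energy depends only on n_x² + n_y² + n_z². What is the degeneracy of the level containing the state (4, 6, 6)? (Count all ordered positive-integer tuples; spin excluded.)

degeneracy = 3

The level has n_x² + n_y² + n_z² = 88. The ordered positive-integer solutions are (4, 6, 6), (6, 4, 6), (6, 6, 4).
That gives 3 states.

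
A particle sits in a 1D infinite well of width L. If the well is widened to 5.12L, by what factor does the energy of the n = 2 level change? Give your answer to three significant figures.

E_n ∝ 1/L², so the energy scales by 1/5.12² = 0.0381.

0.0381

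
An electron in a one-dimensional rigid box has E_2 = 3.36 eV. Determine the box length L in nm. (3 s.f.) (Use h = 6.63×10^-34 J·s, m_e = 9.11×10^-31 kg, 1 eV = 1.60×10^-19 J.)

From E_n = n²h²/(8m_eL²), L = n·h/√(8m_eE_n).
E_2 = 3.36 eV = 5.376×10^-19 J, so L = 2·6.63×10^-34/√(8·9.11×10^-31·5.376×10^-19) = 6.70×10^-10 m = 0.670 nm.

L = 0.670 nm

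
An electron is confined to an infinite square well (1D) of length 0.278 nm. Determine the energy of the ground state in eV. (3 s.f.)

E_1 = 4.87 eV

For an infinite well E_n = n²h²/(8m_eL²), so E_1 = h²/(8m_eL²) = (6.626×10^-34)²/(8·9.109×10^-31·(2.78×10^-10 m)²) = 7.796×10^-19 J.
Converting, E_1 = 7.796×10^-19 J / (1.602×10^-19 J/eV) = 4.87 eV.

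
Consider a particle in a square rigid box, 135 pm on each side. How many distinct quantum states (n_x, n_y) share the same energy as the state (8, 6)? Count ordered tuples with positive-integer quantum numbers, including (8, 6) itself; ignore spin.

degeneracy = 2

The level has n_x² + n_y² = 100. The ordered positive-integer solutions are (6, 8), (8, 6).
That gives 2 states.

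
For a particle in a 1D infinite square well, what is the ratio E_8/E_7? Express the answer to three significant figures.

1.31

E_n ∝ n², so E_8/E_7 = 8²/7² = 64/49 = 1.31.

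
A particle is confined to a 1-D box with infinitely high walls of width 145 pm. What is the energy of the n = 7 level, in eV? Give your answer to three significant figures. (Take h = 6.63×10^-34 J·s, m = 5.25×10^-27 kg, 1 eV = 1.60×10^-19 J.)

For an infinite well E_n = n²h²/(8mL²), so E_1 = h²/(8mL²) = (6.63×10^-34)²/(8·5.25×10^-27·(1.45×10^-10 m)²) = 4.978×10^-22 J.
Then E_7 = 7²·E_1 = 49·4.978×10^-22 J = 2.439×10^-20 J.
Converting, E_7 = 2.439×10^-20 J / (1.60×10^-19 J/eV) = 0.152 eV.

E_7 = 0.152 eV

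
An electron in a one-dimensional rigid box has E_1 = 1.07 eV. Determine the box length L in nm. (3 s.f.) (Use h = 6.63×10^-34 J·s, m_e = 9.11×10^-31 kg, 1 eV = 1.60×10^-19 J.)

L = 0.594 nm

From E_n = n²h²/(8m_eL²), L = n·h/√(8m_eE_n).
E_1 = 1.07 eV = 1.712×10^-19 J, so L = 1·6.63×10^-34/√(8·9.11×10^-31·1.712×10^-19) = 5.94×10^-10 m = 0.594 nm.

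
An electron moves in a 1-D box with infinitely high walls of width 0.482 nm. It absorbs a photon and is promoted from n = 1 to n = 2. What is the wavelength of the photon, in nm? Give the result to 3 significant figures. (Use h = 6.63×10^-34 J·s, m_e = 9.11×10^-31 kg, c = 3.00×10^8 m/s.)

λ = 255 nm

E_1 = h²/(8m_eL²) = 2.596×10^-19 J, so ΔE = (2² − 1²)E_1 = 7.788×10^-19 J.
λ = hc/ΔE = (6.63×10^-34·3.00×10^8)/7.788×10^-19 = 2.55×10^-7 m = 255 nm.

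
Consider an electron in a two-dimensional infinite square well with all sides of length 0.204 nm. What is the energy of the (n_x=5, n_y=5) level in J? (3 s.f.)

E = 7.24×10^-17 J

For a 2D rectangular well E = (h²/8m_e)·Σ n_i²/L_i² = (6.626×10^-34)²/(8·9.109×10^-31) · [5²/(0.204 nm)² + 5²/(0.204 nm)²].
Evaluating gives E = 7.24×10^-17 J.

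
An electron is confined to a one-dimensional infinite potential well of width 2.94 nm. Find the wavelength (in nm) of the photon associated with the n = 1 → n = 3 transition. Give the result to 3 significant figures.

λ = 3.56×10^3 nm

E_1 = h²/(8m_eL²) = 6.970×10^-21 J, so ΔE = (3² − 1²)E_1 = 5.576×10^-20 J.
λ = hc/ΔE = (6.626×10^-34·2.998×10^8)/5.576×10^-20 = 3.56×10^-6 m = 3.56×10^3 nm.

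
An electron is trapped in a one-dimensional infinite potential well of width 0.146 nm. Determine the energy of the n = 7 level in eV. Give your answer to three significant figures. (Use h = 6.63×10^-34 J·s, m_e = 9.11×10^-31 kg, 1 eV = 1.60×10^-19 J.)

For an infinite well E_n = n²h²/(8m_eL²), so E_1 = h²/(8m_eL²) = (6.63×10^-34)²/(8·9.11×10^-31·(1.46×10^-10 m)²) = 2.830×10^-18 J.
Then E_7 = 7²·E_1 = 49·2.830×10^-18 J = 1.387×10^-16 J.
Converting, E_7 = 1.387×10^-16 J / (1.60×10^-19 J/eV) = 867 eV.

E_7 = 867 eV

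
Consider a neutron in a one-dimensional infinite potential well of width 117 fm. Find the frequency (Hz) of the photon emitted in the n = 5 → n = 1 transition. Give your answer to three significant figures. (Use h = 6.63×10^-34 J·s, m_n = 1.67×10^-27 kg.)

E_1 = h²/(8m_nL²) = 2.404×10^-15 J and ΔE = (5² − 1²)E_1 = 5.770×10^-14 J.
f = ΔE/h = 5.770×10^-14/6.63×10^-34 = 8.70×10^19 Hz.

f = 8.70×10^19 Hz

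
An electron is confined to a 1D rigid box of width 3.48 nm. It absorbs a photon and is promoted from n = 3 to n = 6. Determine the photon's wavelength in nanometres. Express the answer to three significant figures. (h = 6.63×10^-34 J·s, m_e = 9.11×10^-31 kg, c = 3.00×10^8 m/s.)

λ = 1.48×10^3 nm

E_1 = h²/(8m_eL²) = 4.980×10^-21 J, so ΔE = (6² − 3²)E_1 = 1.345×10^-19 J.
λ = hc/ΔE = (6.63×10^-34·3.00×10^8)/1.345×10^-19 = 1.48×10^-6 m = 1.48×10^3 nm.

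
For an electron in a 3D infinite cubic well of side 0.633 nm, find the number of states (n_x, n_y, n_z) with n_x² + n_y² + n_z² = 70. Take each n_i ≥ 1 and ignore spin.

degeneracy = 6

The level has n_x² + n_y² + n_z² = 70. The ordered positive-integer solutions are (3, 5, 6), (3, 6, 5), (5, 3, 6), (5, 6, 3), (6, 3, 5), (6, 5, 3).
That gives 6 states.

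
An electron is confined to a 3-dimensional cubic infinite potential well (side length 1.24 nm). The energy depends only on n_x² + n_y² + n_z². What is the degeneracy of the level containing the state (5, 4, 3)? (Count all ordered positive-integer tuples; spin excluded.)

The level has n_x² + n_y² + n_z² = 50. The ordered positive-integer solutions are (3, 4, 5), (3, 5, 4), (4, 3, 5), (4, 5, 3), (5, 3, 4), (5, 4, 3).
That gives 6 states.

degeneracy = 6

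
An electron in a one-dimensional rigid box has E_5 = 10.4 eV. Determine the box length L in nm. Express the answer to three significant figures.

L = 0.951 nm

From E_n = n²h²/(8m_eL²), L = n·h/√(8m_eE_n).
E_5 = 10.4 eV = 1.666×10^-18 J, so L = 5·6.626×10^-34/√(8·9.109×10^-31·1.666×10^-18) = 9.51×10^-10 m = 0.951 nm.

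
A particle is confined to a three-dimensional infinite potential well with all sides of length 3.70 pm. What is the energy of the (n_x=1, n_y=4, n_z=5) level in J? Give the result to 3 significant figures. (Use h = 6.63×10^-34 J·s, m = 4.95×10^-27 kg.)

For a 3D rectangular well E = (h²/8m)·Σ n_i²/L_i² = (6.63×10^-34)²/(8·4.95×10^-27) · [1²/(3.70 pm)² + 4²/(3.70 pm)² + 5²/(3.70 pm)²].
Evaluating gives E = 3.41×10^-17 J.

E = 3.41×10^-17 J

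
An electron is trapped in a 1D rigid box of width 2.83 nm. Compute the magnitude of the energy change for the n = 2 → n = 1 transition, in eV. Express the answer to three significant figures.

|ΔE| = 0.141 eV

E_1 = h²/(8m_eL²) = 7.523×10^-21 J.
|ΔE| = |2² − 1²|·E_1 = 3·7.523×10^-21 J = 2.257×10^-20 J = 0.141 eV.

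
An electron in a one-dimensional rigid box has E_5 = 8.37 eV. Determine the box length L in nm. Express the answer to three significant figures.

L = 1.06 nm

From E_n = n²h²/(8m_eL²), L = n·h/√(8m_eE_n).
E_5 = 8.37 eV = 1.341×10^-18 J, so L = 5·6.626×10^-34/√(8·9.109×10^-31·1.341×10^-18) = 1.06×10^-9 m = 1.06 nm.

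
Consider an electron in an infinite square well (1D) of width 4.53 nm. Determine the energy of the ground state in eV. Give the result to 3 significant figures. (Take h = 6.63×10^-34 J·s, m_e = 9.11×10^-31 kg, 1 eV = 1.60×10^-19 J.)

For an infinite well E_n = n²h²/(8m_eL²), so E_1 = h²/(8m_eL²) = (6.63×10^-34)²/(8·9.11×10^-31·(4.53×10^-9 m)²) = 2.939×10^-21 J.
Converting, E_1 = 2.939×10^-21 J / (1.60×10^-19 J/eV) = 0.0184 eV.

E_1 = 0.0184 eV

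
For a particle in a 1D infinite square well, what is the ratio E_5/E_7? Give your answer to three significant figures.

E_n ∝ n², so E_5/E_7 = 5²/7² = 25/49 = 0.510.

0.510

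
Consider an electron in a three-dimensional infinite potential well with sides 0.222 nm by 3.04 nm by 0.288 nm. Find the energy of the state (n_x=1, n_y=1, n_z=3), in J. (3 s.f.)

E = 7.77×10^-18 J

For a 3D rectangular well E = (h²/8m_e)·Σ n_i²/L_i² = (6.626×10^-34)²/(8·9.109×10^-31) · [1²/(0.222 nm)² + 1²/(3.04 nm)² + 3²/(0.288 nm)²].
Evaluating gives E = 7.77×10^-18 J.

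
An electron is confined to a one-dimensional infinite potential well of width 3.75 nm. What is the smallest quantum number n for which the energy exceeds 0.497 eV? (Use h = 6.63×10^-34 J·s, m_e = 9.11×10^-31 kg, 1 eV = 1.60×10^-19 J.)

E_1 = h²/(8m_eL²) = 4.289×10^-21 J = 0.02681 eV.
Need n² > 0.497/0.02681 = 18.54, i.e. n > 4.306.
The smallest integer satisfying this is n = 5.

n = 5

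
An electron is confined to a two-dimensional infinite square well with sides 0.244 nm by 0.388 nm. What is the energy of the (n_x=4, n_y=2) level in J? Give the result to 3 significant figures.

E = 1.78×10^-17 J

For a 2D rectangular well E = (h²/8m_e)·Σ n_i²/L_i² = (6.626×10^-34)²/(8·9.109×10^-31) · [4²/(0.244 nm)² + 2²/(0.388 nm)²].
Evaluating gives E = 1.78×10^-17 J.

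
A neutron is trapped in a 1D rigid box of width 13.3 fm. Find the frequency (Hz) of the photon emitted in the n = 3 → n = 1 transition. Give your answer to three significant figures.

f = 2.24×10^21 Hz

E_1 = h²/(8m_nL²) = 1.852×10^-13 J and ΔE = (3² − 1²)E_1 = 1.482×10^-12 J.
f = ΔE/h = 1.482×10^-12/6.626×10^-34 = 2.24×10^21 Hz.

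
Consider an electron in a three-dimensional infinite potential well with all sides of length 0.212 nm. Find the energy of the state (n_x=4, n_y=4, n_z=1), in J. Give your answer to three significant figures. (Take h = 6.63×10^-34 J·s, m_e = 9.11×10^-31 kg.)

E = 4.43×10^-17 J

For a 3D rectangular well E = (h²/8m_e)·Σ n_i²/L_i² = (6.63×10^-34)²/(8·9.11×10^-31) · [4²/(0.212 nm)² + 4²/(0.212 nm)² + 1²/(0.212 nm)²].
Evaluating gives E = 4.43×10^-17 J.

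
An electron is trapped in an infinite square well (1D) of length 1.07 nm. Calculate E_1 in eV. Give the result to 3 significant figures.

E_1 = 0.328 eV

For an infinite well E_n = n²h²/(8m_eL²), so E_1 = h²/(8m_eL²) = (6.626×10^-34)²/(8·9.109×10^-31·(1.07×10^-9 m)²) = 5.262×10^-20 J.
Converting, E_1 = 5.262×10^-20 J / (1.602×10^-19 J/eV) = 0.328 eV.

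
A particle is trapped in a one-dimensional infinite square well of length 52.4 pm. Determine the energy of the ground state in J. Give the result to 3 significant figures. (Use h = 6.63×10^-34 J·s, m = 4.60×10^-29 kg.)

For an infinite well E_n = n²h²/(8mL²), so E_1 = h²/(8mL²) = (6.63×10^-34)²/(8·4.60×10^-29·(5.24×10^-11 m)²) = 4.350×10^-19 J.

E_1 = 4.35×10^-19 J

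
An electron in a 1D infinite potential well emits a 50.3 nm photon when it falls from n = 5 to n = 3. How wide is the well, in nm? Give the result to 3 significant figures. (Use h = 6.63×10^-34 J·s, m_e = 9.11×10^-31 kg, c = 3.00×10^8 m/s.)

L = 0.494 nm

The photon carries ΔE = hc/λ = 6.63×10^-34·3.00×10^8/5.03×10^-8 m = 3.954×10^-18 J.
Since ΔE = (5² − 3²)E_1, E_1 = 2.471×10^-19 J, and L = h/√(8m_eE_1) = 4.94×10^-10 m = 0.494 nm.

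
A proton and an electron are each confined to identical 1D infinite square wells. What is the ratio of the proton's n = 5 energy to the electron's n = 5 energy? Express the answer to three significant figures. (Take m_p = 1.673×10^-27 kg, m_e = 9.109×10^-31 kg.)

E_n ∝ 1/m at fixed n and L, so the ratio is m_e/m_p = 9.109×10^-31/1.673×10^-27 = 5.44×10^-4.

5.44×10^-4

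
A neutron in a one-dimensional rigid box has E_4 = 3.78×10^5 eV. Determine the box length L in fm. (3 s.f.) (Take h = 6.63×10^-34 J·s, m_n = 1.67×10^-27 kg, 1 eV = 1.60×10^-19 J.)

From E_n = n²h²/(8m_nL²), L = n·h/√(8m_nE_n).
E_4 = 3.78×10^5 eV = 6.048×10^-14 J, so L = 4·6.63×10^-34/√(8·1.67×10^-27·6.048×10^-14) = 9.33×10^-14 m = 93.3 fm.

L = 93.3 fm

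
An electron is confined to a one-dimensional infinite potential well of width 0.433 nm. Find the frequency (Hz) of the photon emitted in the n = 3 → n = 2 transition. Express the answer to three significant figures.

E_1 = h²/(8m_eL²) = 3.213×10^-19 J and ΔE = (3² − 2²)E_1 = 1.606×10^-18 J.
f = ΔE/h = 1.606×10^-18/6.626×10^-34 = 2.42×10^15 Hz.

f = 2.42×10^15 Hz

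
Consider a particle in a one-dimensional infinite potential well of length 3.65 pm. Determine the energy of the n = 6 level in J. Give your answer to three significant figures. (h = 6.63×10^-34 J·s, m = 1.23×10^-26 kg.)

E_6 = 1.21×10^-17 J

For an infinite well E_n = n²h²/(8mL²), so E_1 = h²/(8mL²) = (6.63×10^-34)²/(8·1.23×10^-26·(3.65×10^-12 m)²) = 3.353×10^-19 J.
Then E_6 = 6²·E_1 = 36·3.353×10^-19 J = 1.21×10^-17 J.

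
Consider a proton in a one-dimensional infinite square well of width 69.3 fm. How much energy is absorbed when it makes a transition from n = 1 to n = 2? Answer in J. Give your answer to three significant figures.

E_1 = h²/(8m_pL²) = 6.830×10^-15 J.
|ΔE| = |1² − 2²|·E_1 = 3·6.830×10^-15 J = 2.05×10^-14 J.

|ΔE| = 2.05×10^-14 J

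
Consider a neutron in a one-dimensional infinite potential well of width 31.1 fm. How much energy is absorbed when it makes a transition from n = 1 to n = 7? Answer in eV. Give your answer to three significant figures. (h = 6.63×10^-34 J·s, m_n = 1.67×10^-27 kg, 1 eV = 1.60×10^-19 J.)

|ΔE| = 1.02×10^7 eV

E_1 = h²/(8m_nL²) = 3.402×10^-14 J.
|ΔE| = |1² − 7²|·E_1 = 48·3.402×10^-14 J = 1.633×10^-12 J = 1.02×10^7 eV.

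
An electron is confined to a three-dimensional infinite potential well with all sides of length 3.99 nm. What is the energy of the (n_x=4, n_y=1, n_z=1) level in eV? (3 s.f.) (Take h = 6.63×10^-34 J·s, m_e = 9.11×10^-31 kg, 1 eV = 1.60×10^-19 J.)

E = 0.426 eV

For a 3D rectangular well E = (h²/8m_e)·Σ n_i²/L_i² = (6.63×10^-34)²/(8·9.11×10^-31) · [4²/(3.99 nm)² + 1²/(3.99 nm)² + 1²/(3.99 nm)²].
Evaluating gives E = 6.819×10^-20 J = 0.426 eV.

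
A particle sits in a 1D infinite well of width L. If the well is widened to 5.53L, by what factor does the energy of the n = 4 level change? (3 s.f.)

0.0327

E_n ∝ 1/L², so the energy scales by 1/5.53² = 0.0327.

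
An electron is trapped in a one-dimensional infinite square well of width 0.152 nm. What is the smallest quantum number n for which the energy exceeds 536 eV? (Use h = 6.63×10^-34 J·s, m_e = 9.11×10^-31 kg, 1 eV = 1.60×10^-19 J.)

n = 6

E_1 = h²/(8m_eL²) = 2.611×10^-18 J = 16.32 eV.
Need n² > 536/16.32 = 32.84, i.e. n > 5.731.
The smallest integer satisfying this is n = 6.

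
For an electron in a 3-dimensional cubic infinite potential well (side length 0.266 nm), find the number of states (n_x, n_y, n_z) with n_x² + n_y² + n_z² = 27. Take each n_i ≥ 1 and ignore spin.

degeneracy = 4

The level has n_x² + n_y² + n_z² = 27. The ordered positive-integer solutions are (1, 1, 5), (1, 5, 1), (3, 3, 3), (5, 1, 1).
That gives 4 states.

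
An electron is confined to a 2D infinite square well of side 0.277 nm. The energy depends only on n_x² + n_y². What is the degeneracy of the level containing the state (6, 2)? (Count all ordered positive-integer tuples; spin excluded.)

The level has n_x² + n_y² = 40. The ordered positive-integer solutions are (2, 6), (6, 2).
That gives 2 states.

degeneracy = 2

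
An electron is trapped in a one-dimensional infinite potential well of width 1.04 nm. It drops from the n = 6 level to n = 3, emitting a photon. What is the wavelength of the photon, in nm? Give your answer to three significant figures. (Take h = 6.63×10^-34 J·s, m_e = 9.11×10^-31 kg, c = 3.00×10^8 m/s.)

λ = 132 nm

E_1 = h²/(8m_eL²) = 5.576×10^-20 J, so ΔE = (6² − 3²)E_1 = 1.506×10^-18 J.
λ = hc/ΔE = (6.63×10^-34·3.00×10^8)/1.506×10^-18 = 1.32×10^-7 m = 132 nm.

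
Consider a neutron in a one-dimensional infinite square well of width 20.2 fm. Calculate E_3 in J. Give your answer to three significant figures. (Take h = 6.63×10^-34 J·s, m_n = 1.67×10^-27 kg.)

E_3 = 7.26×10^-13 J

For an infinite well E_n = n²h²/(8m_nL²), so E_1 = h²/(8m_nL²) = (6.63×10^-34)²/(8·1.67×10^-27·(2.02×10^-14 m)²) = 8.063×10^-14 J.
Then E_3 = 3²·E_1 = 9·8.063×10^-14 J = 7.26×10^-13 J.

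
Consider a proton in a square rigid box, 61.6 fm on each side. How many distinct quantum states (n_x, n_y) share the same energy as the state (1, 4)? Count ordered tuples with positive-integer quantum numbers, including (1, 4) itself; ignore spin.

The level has n_x² + n_y² = 17. The ordered positive-integer solutions are (1, 4), (4, 1).
That gives 2 states.

degeneracy = 2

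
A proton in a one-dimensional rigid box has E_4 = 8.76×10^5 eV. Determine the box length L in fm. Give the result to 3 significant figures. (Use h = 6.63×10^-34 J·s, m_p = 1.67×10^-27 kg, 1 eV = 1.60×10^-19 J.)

From E_n = n²h²/(8m_pL²), L = n·h/√(8m_pE_n).
E_4 = 8.76×10^5 eV = 1.402×10^-13 J, so L = 4·6.63×10^-34/√(8·1.67×10^-27·1.402×10^-13) = 6.13×10^-14 m = 61.3 fm.

L = 61.3 fm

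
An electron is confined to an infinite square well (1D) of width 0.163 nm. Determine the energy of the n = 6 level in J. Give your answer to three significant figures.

For an infinite well E_n = n²h²/(8m_eL²), so E_1 = h²/(8m_eL²) = (6.626×10^-34)²/(8·9.109×10^-31·(1.63×10^-10 m)²) = 2.268×10^-18 J.
Then E_6 = 6²·E_1 = 36·2.268×10^-18 J = 8.16×10^-17 J.

E_6 = 8.16×10^-17 J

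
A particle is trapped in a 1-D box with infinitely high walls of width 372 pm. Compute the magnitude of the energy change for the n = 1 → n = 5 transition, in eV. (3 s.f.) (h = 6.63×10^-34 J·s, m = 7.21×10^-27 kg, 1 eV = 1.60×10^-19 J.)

|ΔE| = 0.00826 eV

E_1 = h²/(8mL²) = 5.507×10^-23 J.
|ΔE| = |1² − 5²|·E_1 = 24·5.507×10^-23 J = 1.322×10^-21 J = 0.00826 eV.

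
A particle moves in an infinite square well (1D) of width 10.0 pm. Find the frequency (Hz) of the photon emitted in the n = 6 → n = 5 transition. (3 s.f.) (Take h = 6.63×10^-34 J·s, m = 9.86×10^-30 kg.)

f = 9.25×10^17 Hz

E_1 = h²/(8mL²) = 5.573×10^-17 J and ΔE = (6² − 5²)E_1 = 6.130×10^-16 J.
f = ΔE/h = 6.130×10^-16/6.63×10^-34 = 9.25×10^17 Hz.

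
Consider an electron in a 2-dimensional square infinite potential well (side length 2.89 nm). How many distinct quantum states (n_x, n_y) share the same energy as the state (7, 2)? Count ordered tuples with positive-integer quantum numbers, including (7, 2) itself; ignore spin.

The level has n_x² + n_y² = 53. The ordered positive-integer solutions are (2, 7), (7, 2).
That gives 2 states.

degeneracy = 2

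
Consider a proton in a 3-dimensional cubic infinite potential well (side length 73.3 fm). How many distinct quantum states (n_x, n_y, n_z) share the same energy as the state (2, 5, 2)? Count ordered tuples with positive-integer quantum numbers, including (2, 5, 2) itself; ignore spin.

degeneracy = 6

The level has n_x² + n_y² + n_z² = 33. The ordered positive-integer solutions are (1, 4, 4), (2, 2, 5), (2, 5, 2), (4, 1, 4), (4, 4, 1), (5, 2, 2).
That gives 6 states.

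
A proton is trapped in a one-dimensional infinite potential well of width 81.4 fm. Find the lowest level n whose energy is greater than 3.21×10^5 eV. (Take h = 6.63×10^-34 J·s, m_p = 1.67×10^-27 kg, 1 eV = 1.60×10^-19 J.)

n = 4

E_1 = h²/(8m_pL²) = 4.966×10^-15 J = 3.104×10^4 eV.
Need n² > 3.21×10^5/3.104×10^4 = 10.34, i.e. n > 3.216.
The smallest integer satisfying this is n = 4.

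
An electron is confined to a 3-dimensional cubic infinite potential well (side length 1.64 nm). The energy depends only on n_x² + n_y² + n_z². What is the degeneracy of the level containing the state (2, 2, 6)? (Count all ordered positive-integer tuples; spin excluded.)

The level has n_x² + n_y² + n_z² = 44. The ordered positive-integer solutions are (2, 2, 6), (2, 6, 2), (6, 2, 2).
That gives 3 states.

degeneracy = 3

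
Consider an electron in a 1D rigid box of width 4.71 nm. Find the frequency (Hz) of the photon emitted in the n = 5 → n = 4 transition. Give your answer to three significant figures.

f = 3.69×10^13 Hz

E_1 = h²/(8m_eL²) = 2.716×10^-21 J and ΔE = (5² − 4²)E_1 = 2.444×10^-20 J.
f = ΔE/h = 2.444×10^-20/6.626×10^-34 = 3.69×10^13 Hz.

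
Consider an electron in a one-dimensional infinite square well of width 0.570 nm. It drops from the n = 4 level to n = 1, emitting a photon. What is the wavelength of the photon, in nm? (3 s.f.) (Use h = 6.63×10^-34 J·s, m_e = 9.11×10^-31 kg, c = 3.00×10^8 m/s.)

λ = 71.4 nm

E_1 = h²/(8m_eL²) = 1.856×10^-19 J, so ΔE = (4² − 1²)E_1 = 2.784×10^-18 J.
λ = hc/ΔE = (6.63×10^-34·3.00×10^8)/2.784×10^-18 = 7.14×10^-8 m = 71.4 nm.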